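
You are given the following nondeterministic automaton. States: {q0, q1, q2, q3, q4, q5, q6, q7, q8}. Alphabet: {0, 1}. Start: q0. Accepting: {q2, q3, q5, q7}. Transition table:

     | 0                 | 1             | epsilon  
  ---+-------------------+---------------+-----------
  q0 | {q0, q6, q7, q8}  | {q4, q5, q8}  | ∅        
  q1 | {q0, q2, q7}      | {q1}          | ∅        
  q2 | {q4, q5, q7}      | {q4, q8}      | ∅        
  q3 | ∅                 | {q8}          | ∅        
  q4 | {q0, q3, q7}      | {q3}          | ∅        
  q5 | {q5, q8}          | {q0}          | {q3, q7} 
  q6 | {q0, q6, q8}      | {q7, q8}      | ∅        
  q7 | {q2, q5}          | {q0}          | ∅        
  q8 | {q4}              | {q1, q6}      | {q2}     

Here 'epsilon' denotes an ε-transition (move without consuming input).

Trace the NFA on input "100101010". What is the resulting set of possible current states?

{q0, q2, q3, q4, q5, q6, q7, q8}

Start in {q0}.
Read '1': {q0} → {q2, q3, q4, q5, q7, q8}.
Read '0': {q2, q3, q4, q5, q7, q8} → {q0, q2, q3, q4, q5, q7, q8}.
Read '0': {q0, q2, q3, q4, q5, q7, q8} → {q0, q2, q3, q4, q5, q6, q7, q8}.
Read '1': {q0, q2, q3, q4, q5, q6, q7, q8} → {q0, q1, q2, q3, q4, q5, q6, q7, q8}.
Read '0': {q0, q1, q2, q3, q4, q5, q6, q7, q8} → {q0, q2, q3, q4, q5, q6, q7, q8}.
Read '1': {q0, q2, q3, q4, q5, q6, q7, q8} → {q0, q1, q2, q3, q4, q5, q6, q7, q8}.
Read '0': {q0, q1, q2, q3, q4, q5, q6, q7, q8} → {q0, q2, q3, q4, q5, q6, q7, q8}.
Read '1': {q0, q2, q3, q4, q5, q6, q7, q8} → {q0, q1, q2, q3, q4, q5, q6, q7, q8}.
Read '0': {q0, q1, q2, q3, q4, q5, q6, q7, q8} → {q0, q2, q3, q4, q5, q6, q7, q8}.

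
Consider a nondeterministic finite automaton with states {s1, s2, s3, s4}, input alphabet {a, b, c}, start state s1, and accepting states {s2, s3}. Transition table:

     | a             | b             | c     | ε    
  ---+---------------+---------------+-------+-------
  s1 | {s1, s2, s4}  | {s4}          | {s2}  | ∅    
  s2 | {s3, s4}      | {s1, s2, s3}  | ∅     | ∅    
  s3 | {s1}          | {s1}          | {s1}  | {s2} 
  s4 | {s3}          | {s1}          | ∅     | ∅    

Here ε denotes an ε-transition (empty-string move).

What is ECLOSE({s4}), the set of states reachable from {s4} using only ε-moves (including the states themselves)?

Begin with {s4}.
No ε-moves leave this set, so the closure equals the set itself.

{s4}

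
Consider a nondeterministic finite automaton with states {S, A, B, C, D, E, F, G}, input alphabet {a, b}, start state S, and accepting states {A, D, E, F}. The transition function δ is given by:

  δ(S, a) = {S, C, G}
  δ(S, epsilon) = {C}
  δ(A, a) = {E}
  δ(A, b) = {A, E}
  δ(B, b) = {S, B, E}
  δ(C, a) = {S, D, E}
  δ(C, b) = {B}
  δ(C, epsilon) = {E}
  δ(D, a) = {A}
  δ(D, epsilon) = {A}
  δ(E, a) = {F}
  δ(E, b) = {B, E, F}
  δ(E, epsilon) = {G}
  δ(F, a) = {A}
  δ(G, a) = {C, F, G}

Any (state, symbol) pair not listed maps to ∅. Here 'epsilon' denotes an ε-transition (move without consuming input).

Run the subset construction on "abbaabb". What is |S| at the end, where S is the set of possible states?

7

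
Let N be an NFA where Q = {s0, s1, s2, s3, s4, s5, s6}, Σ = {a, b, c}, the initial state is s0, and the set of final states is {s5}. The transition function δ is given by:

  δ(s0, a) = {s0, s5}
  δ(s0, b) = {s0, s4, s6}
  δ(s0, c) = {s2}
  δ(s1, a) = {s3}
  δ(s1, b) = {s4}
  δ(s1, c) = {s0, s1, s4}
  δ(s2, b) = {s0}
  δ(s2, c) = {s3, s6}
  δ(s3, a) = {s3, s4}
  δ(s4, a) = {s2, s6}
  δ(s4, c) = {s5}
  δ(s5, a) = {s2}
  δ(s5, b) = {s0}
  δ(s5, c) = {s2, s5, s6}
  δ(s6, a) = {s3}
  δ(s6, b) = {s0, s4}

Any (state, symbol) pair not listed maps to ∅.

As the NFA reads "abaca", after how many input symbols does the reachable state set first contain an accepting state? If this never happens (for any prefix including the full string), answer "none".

1

Start in {s0}.
Read 'a': {s0} → {s0, s5}.
None of the earlier sets intersect F, but {s0, s5} does.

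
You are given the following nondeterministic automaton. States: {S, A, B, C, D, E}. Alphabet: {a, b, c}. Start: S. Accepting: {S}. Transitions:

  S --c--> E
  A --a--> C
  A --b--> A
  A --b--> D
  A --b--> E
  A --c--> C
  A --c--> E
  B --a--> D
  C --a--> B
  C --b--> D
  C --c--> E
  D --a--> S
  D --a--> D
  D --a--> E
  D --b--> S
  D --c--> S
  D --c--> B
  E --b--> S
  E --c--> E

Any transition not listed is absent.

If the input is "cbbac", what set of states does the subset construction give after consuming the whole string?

∅

Start in {S}.
Read 'c': S→{E}; now {E}.
Read 'b': E→{S}; now {S}.
Read 'b': S→∅; now ∅.
The set is empty and remains empty for the remaining 2 symbols.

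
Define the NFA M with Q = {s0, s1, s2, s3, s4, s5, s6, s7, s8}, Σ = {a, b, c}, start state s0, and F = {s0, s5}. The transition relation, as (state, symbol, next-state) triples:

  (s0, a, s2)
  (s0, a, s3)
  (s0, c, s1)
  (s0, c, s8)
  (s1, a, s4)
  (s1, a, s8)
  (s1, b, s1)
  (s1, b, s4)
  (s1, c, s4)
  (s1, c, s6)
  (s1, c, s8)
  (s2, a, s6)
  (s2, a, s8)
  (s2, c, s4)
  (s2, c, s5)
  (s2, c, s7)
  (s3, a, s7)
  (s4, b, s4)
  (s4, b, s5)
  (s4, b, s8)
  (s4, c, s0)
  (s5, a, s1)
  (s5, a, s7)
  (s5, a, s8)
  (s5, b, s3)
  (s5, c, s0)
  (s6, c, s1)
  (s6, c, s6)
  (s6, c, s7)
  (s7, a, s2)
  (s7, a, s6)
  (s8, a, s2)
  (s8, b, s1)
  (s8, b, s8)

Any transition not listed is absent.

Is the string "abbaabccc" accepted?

No

Start in {s0}.
Read 'a': {s0} → {s2, s3}.
Read 'b': {s2, s3} → ∅.
The set is empty and remains empty for the remaining 7 symbols.
The final set ∅ contains no accepting state.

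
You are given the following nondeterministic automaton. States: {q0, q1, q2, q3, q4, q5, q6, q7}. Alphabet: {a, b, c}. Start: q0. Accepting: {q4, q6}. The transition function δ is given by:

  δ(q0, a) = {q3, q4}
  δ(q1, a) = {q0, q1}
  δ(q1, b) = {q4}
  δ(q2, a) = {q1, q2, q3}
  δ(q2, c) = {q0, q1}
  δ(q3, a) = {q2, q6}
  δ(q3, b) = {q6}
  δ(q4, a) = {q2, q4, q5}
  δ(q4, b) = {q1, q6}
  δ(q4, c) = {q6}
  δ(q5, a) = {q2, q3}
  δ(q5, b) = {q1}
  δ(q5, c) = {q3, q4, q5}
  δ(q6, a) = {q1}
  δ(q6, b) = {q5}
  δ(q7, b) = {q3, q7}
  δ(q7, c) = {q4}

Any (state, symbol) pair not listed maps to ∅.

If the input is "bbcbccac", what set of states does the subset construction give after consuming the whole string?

Start in {q0}.
Read 'b': q0→∅; now ∅.
The set is empty and remains empty for the remaining 7 symbols.

∅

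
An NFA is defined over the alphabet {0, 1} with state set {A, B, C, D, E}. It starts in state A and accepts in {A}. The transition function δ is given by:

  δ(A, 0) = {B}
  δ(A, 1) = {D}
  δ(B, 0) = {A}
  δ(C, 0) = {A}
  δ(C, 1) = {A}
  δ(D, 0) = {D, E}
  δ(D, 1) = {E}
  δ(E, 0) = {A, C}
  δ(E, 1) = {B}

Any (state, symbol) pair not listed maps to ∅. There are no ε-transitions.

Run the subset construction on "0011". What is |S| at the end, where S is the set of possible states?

1

Start in {A}.
Read '0': {A} → {B}.
Read '0': {B} → {A}.
Read '1': {A} → {D}.
Read '1': {D} → {E}.
That set has 1 state.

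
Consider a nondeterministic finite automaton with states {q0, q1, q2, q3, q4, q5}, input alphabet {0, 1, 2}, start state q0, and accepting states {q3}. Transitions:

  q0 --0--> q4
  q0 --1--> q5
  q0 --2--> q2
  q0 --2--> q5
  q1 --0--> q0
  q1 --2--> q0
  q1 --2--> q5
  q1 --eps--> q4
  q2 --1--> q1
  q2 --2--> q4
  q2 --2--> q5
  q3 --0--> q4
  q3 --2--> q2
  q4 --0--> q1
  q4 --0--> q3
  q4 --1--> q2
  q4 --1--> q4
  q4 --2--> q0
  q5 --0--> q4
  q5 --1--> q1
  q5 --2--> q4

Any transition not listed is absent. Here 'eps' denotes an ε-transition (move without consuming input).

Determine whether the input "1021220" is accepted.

No

Start in {q0}.
Read '1': {q0} → {q5}.
Read '0': {q5} → {q4}.
Read '2': {q4} → {q0}.
Read '1': {q0} → {q5}.
Read '2': {q5} → {q4}.
Read '2': {q4} → {q0}.
Read '0': {q0} → {q4}.
The final set {q4} contains no accepting state.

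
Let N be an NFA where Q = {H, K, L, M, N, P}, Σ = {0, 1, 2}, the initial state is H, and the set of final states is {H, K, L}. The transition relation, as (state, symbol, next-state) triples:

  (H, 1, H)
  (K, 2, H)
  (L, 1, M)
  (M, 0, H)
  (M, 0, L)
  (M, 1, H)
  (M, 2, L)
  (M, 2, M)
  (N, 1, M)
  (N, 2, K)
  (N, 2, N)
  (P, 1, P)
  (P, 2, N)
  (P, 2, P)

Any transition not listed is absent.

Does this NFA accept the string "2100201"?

No

Start in {H}.
Read '2': {H} → ∅.
The set is empty and remains empty for the remaining 6 symbols.
The final set ∅ contains no accepting state.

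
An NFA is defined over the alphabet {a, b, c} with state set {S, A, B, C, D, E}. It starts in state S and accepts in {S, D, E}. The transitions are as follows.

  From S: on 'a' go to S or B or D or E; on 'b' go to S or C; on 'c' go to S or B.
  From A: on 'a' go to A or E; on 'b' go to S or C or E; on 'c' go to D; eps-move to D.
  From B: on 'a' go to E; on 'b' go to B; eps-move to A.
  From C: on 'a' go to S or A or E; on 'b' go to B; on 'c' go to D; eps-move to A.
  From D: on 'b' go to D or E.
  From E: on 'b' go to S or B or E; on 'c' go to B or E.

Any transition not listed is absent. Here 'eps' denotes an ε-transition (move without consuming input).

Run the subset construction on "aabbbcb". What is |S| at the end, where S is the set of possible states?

Start in {S}.
Read 'a': S→{S, B, D, E}; union {S, B, D, E}; ε-closure = {S, A, B, D, E}.
Read 'a': S→{S, B, D, E}, A→{A, E}, B→{E}, D→∅, E→∅; now {S, A, B, D, E}.
Read 'b': S→{S, C}, A→{S, C, E}, B→{B}, D→{D, E}, E→{S, B, E}; union {S, B, C, D, E}; ε-closure = {S, A, B, C, D, E}.
Read 'b': S→{S, C}, A→{S, C, E}, B→{B}, C→{B}, D→{D, E}, E→{S, B, E}; union {S, B, C, D, E}; ε-closure = {S, A, B, C, D, E}.
Read 'b': S→{S, C}, A→{S, C, E}, B→{B}, C→{B}, D→{D, E}, E→{S, B, E}; union {S, B, C, D, E}; ε-closure = {S, A, B, C, D, E}.
Read 'c': S→{S, B}, A→{D}, B→∅, C→{D}, D→∅, E→{B, E}; union {S, B, D, E}; ε-closure = {S, A, B, D, E}.
Read 'b': S→{S, C}, A→{S, C, E}, B→{B}, D→{D, E}, E→{S, B, E}; union {S, B, C, D, E}; ε-closure = {S, A, B, C, D, E}.
That set has 6 states.

6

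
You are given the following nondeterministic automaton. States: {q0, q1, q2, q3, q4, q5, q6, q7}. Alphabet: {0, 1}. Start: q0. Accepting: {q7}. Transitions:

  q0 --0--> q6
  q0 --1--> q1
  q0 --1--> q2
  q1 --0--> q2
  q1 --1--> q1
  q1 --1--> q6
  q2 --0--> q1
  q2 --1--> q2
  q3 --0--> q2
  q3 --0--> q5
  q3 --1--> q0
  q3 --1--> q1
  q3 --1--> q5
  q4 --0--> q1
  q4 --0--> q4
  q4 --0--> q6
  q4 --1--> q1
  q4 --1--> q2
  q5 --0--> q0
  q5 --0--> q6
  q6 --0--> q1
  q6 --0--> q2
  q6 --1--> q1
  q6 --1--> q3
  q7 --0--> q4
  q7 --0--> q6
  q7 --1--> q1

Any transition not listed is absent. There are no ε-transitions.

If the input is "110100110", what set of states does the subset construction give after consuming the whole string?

Start in {q0}.
Read '1': q0→{q1, q2}; now {q1, q2}.
Read '1': q1→{q1, q6}, q2→{q2}; now {q1, q2, q6}.
Read '0': q1→{q2}, q2→{q1}, q6→{q1, q2}; now {q1, q2}.
Read '1': q1→{q1, q6}, q2→{q2}; now {q1, q2, q6}.
Read '0': q1→{q2}, q2→{q1}, q6→{q1, q2}; now {q1, q2}.
Read '0': q1→{q2}, q2→{q1}; now {q1, q2}.
Read '1': q1→{q1, q6}, q2→{q2}; now {q1, q2, q6}.
Read '1': q1→{q1, q6}, q2→{q2}, q6→{q1, q3}; now {q1, q2, q3, q6}.
Read '0': q1→{q2}, q2→{q1}, q3→{q2, q5}, q6→{q1, q2}; now {q1, q2, q5}.

{q1, q2, q5}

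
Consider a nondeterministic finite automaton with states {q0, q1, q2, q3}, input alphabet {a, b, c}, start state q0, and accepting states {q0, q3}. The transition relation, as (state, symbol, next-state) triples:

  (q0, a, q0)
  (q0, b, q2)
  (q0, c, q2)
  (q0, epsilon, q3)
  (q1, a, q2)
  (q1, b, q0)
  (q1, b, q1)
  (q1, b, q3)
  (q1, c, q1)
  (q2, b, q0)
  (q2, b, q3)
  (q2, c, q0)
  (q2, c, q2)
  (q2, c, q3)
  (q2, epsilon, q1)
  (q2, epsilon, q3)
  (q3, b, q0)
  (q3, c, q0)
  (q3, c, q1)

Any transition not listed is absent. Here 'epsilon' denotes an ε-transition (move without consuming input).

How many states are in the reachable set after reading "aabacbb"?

4

Start: ε-closure({q0}) = {q0, q3}.
Read 'a': q0→{q0}, q3→∅; union {q0}; ε-closure = {q0, q3}.
Read 'a': q0→{q0}, q3→∅; union {q0}; ε-closure = {q0, q3}.
Read 'b': q0→{q2}, q3→{q0}; union {q0, q2}; ε-closure = {q0, q1, q2, q3}.
Read 'a': q0→{q0}, q1→{q2}, q2→∅, q3→∅; union {q0, q2}; ε-closure = {q0, q1, q2, q3}.
Read 'c': q0→{q2}, q1→{q1}, q2→{q0, q2, q3}, q3→{q0, q1}; now {q0, q1, q2, q3}.
Read 'b': q0→{q2}, q1→{q0, q1, q3}, q2→{q0, q3}, q3→{q0}; now {q0, q1, q2, q3}.
Read 'b': q0→{q2}, q1→{q0, q1, q3}, q2→{q0, q3}, q3→{q0}; now {q0, q1, q2, q3}.
That set has 4 states.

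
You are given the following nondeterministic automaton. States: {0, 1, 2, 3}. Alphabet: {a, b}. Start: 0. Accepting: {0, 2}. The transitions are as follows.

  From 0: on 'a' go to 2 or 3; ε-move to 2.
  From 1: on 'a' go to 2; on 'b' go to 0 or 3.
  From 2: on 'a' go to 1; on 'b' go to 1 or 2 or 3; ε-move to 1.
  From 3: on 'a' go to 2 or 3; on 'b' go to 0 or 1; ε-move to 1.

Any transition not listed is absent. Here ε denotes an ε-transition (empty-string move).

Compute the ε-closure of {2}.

Begin with {2}.
ε-move 2 → 1; add 1.

{1, 2}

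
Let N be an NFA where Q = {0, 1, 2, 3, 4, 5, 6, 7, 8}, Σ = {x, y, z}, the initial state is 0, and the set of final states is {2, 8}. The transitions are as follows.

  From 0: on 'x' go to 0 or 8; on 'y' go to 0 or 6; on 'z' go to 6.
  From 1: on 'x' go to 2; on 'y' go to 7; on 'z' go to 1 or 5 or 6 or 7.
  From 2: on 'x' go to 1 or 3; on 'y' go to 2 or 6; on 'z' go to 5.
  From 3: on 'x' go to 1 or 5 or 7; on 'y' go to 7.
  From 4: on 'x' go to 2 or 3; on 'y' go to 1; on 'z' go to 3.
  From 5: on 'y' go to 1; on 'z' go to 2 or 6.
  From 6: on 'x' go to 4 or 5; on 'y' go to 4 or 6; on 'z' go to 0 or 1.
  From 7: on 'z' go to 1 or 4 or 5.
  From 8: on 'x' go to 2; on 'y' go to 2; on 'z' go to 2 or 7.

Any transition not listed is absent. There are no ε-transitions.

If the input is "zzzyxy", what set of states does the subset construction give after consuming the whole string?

{1, 2, 6, 7}

Start in {0}.
Read 'z': 0→{6}; now {6}.
Read 'z': 6→{0, 1}; now {0, 1}.
Read 'z': 0→{6}, 1→{1, 5, 6, 7}; now {1, 5, 6, 7}.
Read 'y': 1→{7}, 5→{1}, 6→{4, 6}, 7→∅; now {1, 4, 6, 7}.
Read 'x': 1→{2}, 4→{2, 3}, 6→{4, 5}, 7→∅; now {2, 3, 4, 5}.
Read 'y': 2→{2, 6}, 3→{7}, 4→{1}, 5→{1}; now {1, 2, 6, 7}.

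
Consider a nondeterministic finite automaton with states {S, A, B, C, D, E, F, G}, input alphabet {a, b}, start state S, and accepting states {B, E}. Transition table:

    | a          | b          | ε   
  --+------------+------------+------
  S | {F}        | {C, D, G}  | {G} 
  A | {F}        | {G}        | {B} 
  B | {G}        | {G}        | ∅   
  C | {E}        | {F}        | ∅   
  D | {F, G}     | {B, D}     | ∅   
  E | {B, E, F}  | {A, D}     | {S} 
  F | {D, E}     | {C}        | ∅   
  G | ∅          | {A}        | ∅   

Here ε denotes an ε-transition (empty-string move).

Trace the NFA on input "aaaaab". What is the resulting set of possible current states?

{A, B, C, D, G}

Start: ε-closure({S}) = {S, G}.
Read 'a': {S, G} → {F}.
Read 'a': {F} → {S, D, E, G}.
Read 'a': {S, D, E, G} → {S, B, E, F, G}.
Read 'a': {S, B, E, F, G} → {S, B, D, E, F, G}.
Read 'a': {S, B, D, E, F, G} → {S, B, D, E, F, G}.
Read 'b': {S, B, D, E, F, G} → {A, B, C, D, G}.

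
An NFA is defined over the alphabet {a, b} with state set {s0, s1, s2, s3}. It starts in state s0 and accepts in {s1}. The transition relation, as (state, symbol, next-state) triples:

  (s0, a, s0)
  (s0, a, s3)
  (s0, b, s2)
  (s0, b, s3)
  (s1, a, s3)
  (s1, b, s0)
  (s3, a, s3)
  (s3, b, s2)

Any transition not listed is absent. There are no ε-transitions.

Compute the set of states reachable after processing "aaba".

{s3}

Start in {s0}.
Read 'a': s0→{s0, s3}; now {s0, s3}.
Read 'a': s0→{s0, s3}, s3→{s3}; now {s0, s3}.
Read 'b': s0→{s2, s3}, s3→{s2}; now {s2, s3}.
Read 'a': s2→∅, s3→{s3}; now {s3}.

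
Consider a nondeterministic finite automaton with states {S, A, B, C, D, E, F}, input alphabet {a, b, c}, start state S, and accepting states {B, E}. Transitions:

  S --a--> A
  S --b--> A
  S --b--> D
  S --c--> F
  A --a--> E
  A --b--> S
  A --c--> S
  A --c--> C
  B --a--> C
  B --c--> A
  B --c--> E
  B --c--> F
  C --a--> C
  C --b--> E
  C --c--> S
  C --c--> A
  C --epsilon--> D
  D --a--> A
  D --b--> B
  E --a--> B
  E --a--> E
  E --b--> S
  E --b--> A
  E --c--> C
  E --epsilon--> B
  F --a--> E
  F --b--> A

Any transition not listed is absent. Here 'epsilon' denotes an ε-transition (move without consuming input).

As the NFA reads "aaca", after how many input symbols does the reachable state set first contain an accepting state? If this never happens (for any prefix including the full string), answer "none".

2

Start in {S}.
Read 'a': S→{A}; now {A}.
Read 'a': A→{E}; union {E}; ε-closure = {B, E}.
None of the earlier sets intersect F, but {B, E} does.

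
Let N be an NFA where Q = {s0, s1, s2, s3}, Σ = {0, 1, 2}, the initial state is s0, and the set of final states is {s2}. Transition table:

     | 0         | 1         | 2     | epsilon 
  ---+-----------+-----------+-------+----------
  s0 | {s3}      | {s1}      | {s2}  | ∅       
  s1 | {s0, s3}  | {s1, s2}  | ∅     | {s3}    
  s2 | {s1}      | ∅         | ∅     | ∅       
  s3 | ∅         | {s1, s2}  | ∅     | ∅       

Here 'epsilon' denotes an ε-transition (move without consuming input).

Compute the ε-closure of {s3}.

{s3}

Begin with {s3}.
No ε-moves leave this set, so the closure equals the set itself.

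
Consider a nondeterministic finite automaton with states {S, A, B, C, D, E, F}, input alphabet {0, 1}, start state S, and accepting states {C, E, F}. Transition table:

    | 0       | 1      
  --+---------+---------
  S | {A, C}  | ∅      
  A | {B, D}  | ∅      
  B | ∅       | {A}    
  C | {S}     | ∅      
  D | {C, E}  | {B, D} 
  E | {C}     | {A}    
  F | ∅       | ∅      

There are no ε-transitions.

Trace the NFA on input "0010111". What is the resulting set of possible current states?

Start in {S}.
Read '0': S→{A, C}; now {A, C}.
Read '0': A→{B, D}, C→{S}; now {S, B, D}.
Read '1': S→∅, B→{A}, D→{B, D}; now {A, B, D}.
Read '0': A→{B, D}, B→∅, D→{C, E}; now {B, C, D, E}.
Read '1': B→{A}, C→∅, D→{B, D}, E→{A}; now {A, B, D}.
Read '1': A→∅, B→{A}, D→{B, D}; now {A, B, D}.
Read '1': A→∅, B→{A}, D→{B, D}; now {A, B, D}.

{A, B, D}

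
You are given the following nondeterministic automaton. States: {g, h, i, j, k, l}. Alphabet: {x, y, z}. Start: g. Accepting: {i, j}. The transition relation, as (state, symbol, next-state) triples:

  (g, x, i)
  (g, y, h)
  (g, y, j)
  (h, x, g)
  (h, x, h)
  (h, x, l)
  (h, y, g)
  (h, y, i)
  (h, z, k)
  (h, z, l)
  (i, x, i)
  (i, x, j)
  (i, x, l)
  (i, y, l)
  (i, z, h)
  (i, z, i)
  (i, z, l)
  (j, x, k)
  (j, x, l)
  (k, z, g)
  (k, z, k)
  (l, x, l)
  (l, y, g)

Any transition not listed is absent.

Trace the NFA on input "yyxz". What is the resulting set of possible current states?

{h, i, l}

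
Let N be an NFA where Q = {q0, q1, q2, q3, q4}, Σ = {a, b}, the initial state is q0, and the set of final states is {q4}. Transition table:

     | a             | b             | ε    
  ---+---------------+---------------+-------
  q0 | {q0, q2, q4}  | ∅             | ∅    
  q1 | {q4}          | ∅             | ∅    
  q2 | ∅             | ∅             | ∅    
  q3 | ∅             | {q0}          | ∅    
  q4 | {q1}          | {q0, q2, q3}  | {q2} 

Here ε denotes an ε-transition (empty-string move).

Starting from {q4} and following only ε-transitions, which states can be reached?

Begin with {q4}.
ε-move q4 → q2; add q2.

{q2, q4}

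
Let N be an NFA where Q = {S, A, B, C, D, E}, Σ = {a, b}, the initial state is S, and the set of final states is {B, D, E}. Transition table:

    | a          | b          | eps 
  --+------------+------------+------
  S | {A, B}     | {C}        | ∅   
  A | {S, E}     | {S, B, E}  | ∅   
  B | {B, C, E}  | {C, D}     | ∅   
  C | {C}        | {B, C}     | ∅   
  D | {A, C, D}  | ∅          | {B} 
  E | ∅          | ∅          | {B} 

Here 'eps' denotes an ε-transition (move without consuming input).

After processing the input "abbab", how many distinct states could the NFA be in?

Start in {S}.
Read 'a': S→{A, B}; now {A, B}.
Read 'b': A→{S, B, E}, B→{C, D}; now {S, B, C, D, E}.
Read 'b': S→{C}, B→{C, D}, C→{B, C}, D→∅, E→∅; now {B, C, D}.
Read 'a': B→{B, C, E}, C→{C}, D→{A, C, D}; now {A, B, C, D, E}.
Read 'b': A→{S, B, E}, B→{C, D}, C→{B, C}, D→∅, E→∅; now {S, B, C, D, E}.
That set has 5 states.

5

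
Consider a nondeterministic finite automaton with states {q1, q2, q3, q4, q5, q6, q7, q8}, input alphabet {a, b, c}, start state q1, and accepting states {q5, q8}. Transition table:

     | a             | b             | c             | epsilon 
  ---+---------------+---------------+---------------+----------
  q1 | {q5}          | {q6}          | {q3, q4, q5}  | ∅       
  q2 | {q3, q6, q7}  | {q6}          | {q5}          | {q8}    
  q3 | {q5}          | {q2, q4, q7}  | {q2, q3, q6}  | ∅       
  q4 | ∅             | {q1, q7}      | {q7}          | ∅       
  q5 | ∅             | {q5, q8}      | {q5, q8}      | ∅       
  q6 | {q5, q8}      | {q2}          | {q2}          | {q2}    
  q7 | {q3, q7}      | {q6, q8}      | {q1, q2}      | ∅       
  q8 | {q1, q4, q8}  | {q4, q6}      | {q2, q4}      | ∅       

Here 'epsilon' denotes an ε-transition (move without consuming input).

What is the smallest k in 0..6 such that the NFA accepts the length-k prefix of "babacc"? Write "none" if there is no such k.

Start in {q1}.
Read 'b': {q1} → {q2, q6, q8}.
None of the earlier sets intersect F, but {q2, q6, q8} does.

1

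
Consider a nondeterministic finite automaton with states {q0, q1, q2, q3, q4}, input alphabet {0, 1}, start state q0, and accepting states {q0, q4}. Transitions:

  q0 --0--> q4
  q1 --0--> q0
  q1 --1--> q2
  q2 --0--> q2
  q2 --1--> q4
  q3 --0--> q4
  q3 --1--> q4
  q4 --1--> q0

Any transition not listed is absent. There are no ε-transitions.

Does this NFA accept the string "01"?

Start in {q0}.
Read '0': {q0} → {q4}.
Read '1': {q4} → {q0}.
The final set {q0} contains the accepting state q0.

Yes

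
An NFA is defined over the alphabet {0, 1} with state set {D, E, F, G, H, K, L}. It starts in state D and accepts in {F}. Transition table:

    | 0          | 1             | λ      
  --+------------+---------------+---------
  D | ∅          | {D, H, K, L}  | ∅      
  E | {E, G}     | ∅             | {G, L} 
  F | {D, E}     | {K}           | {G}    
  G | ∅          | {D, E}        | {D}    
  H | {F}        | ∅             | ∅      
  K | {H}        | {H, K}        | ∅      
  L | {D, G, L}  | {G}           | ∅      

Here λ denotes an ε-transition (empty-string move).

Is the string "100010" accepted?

Yes

Start in {D}.
Read '1': D→{D, H, K, L}; now {D, H, K, L}.
Read '0': D→∅, H→{F}, K→{H}, L→{D, G, L}; now {D, F, G, H, L}.
Read '0': D→∅, F→{D, E}, G→∅, H→{F}, L→{D, G, L}; now {D, E, F, G, L}.
Read '0': D→∅, E→{E, G}, F→{D, E}, G→∅, L→{D, G, L}; now {D, E, G, L}.
Read '1': D→{D, H, K, L}, E→∅, G→{D, E}, L→{G}; now {D, E, G, H, K, L}.
Read '0': D→∅, E→{E, G}, G→∅, H→{F}, K→{H}, L→{D, G, L}; now {D, E, F, G, H, L}.
The final set {D, E, F, G, H, L} contains the accepting state F.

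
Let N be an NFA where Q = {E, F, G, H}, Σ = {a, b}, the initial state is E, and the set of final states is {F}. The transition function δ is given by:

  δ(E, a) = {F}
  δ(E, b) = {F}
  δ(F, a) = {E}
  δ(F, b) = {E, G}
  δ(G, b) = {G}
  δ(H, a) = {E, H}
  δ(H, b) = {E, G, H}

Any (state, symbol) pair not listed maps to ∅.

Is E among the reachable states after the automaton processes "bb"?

Yes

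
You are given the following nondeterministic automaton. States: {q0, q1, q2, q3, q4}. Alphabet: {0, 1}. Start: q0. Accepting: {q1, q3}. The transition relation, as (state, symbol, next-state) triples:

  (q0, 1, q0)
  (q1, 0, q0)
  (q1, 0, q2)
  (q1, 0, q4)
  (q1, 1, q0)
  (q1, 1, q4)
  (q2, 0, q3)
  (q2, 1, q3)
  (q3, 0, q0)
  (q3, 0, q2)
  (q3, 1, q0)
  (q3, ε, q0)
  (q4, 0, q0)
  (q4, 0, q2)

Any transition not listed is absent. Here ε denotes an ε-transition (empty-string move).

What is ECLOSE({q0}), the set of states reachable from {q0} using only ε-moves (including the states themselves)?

Begin with {q0}.
No ε-moves leave this set, so the closure equals the set itself.

{q0}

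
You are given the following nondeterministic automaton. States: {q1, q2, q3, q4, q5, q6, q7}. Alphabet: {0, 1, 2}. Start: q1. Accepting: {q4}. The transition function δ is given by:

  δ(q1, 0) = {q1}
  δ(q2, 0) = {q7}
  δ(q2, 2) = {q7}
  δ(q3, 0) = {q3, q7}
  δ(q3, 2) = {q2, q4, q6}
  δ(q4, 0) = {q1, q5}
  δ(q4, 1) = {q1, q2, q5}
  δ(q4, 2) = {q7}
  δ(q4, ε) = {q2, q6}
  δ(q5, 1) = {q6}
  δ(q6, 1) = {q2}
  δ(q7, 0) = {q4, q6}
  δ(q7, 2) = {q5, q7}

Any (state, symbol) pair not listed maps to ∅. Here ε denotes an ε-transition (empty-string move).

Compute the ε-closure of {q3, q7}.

{q3, q7}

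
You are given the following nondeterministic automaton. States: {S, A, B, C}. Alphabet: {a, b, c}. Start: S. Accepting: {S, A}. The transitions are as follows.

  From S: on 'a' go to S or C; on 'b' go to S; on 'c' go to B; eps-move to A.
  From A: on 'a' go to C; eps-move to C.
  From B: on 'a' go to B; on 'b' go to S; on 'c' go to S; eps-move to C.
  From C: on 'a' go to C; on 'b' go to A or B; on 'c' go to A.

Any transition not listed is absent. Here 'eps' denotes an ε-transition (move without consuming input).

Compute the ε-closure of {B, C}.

Begin with {B, C}.
No ε-moves leave this set, so the closure equals the set itself.

{B, C}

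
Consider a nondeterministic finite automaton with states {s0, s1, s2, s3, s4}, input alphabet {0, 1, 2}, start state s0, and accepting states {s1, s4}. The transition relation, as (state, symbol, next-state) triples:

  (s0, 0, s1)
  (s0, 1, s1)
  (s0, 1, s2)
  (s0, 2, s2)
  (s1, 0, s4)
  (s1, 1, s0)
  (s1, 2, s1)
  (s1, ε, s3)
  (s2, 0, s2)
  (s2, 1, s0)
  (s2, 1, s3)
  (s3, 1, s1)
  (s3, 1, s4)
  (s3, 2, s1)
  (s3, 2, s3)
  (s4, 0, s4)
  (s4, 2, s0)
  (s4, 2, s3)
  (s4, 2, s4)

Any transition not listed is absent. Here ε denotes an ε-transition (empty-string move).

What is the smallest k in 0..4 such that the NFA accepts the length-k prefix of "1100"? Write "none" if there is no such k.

Start in {s0}.
Read '1': {s0} → {s1, s2, s3}.
None of the earlier sets intersect F, but {s1, s2, s3} does.

1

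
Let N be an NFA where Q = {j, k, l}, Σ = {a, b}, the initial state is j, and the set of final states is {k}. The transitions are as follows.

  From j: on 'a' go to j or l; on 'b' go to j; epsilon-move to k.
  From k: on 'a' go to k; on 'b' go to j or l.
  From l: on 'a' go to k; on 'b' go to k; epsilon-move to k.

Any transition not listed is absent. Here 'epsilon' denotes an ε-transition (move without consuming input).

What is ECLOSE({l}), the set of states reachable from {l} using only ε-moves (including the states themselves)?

{k, l}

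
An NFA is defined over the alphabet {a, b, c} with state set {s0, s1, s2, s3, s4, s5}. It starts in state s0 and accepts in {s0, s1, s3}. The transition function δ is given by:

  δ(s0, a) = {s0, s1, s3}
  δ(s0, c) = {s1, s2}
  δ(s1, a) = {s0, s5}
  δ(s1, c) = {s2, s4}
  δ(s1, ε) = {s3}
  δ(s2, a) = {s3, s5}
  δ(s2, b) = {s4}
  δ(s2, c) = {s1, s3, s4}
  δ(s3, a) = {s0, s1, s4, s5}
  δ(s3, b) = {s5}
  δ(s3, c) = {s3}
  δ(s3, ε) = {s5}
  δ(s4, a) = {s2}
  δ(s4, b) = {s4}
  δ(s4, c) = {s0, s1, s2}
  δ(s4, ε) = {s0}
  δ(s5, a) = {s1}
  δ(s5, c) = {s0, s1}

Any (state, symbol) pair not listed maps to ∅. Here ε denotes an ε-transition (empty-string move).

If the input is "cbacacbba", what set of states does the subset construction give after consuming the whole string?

{s0, s1, s2, s3, s5}

Start in {s0}.
Read 'c': s0→{s1, s2}; union {s1, s2}; ε-closure = {s1, s2, s3, s5}.
Read 'b': s1→∅, s2→{s4}, s3→{s5}, s5→∅; union {s4, s5}; ε-closure = {s0, s4, s5}.
Read 'a': s0→{s0, s1, s3}, s4→{s2}, s5→{s1}; union {s0, s1, s2, s3}; ε-closure = {s0, s1, s2, s3, s5}.
Read 'c': s0→{s1, s2}, s1→{s2, s4}, s2→{s1, s3, s4}, s3→{s3}, s5→{s0, s1}; union {s0, s1, s2, s3, s4}; ε-closure = {s0, s1, s2, s3, s4, s5}.
Read 'a': s0→{s0, s1, s3}, s1→{s0, s5}, s2→{s3, s5}, s3→{s0, s1, s4, s5}, s4→{s2}, s5→{s1}; now {s0, s1, s2, s3, s4, s5}.
Read 'c': s0→{s1, s2}, s1→{s2, s4}, s2→{s1, s3, s4}, s3→{s3}, s4→{s0, s1, s2}, s5→{s0, s1}; union {s0, s1, s2, s3, s4}; ε-closure = {s0, s1, s2, s3, s4, s5}.
Read 'b': s0→∅, s1→∅, s2→{s4}, s3→{s5}, s4→{s4}, s5→∅; union {s4, s5}; ε-closure = {s0, s4, s5}.
Read 'b': s0→∅, s4→{s4}, s5→∅; union {s4}; ε-closure = {s0, s4}.
Read 'a': s0→{s0, s1, s3}, s4→{s2}; union {s0, s1, s2, s3}; ε-closure = {s0, s1, s2, s3, s5}.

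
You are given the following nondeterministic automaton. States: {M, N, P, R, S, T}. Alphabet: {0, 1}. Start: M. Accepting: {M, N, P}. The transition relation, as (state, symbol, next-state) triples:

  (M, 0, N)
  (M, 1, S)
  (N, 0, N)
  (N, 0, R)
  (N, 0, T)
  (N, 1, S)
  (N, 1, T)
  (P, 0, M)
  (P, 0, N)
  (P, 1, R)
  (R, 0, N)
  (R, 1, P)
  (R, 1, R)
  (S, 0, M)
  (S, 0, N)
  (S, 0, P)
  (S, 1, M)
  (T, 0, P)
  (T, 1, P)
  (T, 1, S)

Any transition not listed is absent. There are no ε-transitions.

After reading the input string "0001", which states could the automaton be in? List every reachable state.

{P, R, S, T}

Start in {M}.
Read '0': M→{N}; now {N}.
Read '0': N→{N, R, T}; now {N, R, T}.
Read '0': N→{N, R, T}, R→{N}, T→{P}; now {N, P, R, T}.
Read '1': N→{S, T}, P→{R}, R→{P, R}, T→{P, S}; now {P, R, S, T}.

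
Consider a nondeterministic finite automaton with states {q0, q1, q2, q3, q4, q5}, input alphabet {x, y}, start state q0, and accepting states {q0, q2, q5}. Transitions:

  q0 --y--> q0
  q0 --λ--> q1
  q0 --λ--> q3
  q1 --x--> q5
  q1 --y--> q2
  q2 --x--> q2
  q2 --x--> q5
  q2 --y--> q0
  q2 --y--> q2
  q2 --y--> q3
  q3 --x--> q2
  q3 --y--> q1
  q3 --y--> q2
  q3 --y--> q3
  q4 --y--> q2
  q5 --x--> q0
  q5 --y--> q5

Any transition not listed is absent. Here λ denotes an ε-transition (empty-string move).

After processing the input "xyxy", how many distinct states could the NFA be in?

Start: ε-closure({q0}) = {q0, q1, q3}.
Read 'x': {q0, q1, q3} → {q2, q5}.
Read 'y': {q2, q5} → {q0, q1, q2, q3, q5}.
Read 'x': {q0, q1, q2, q3, q5} → {q0, q1, q2, q3, q5}.
Read 'y': {q0, q1, q2, q3, q5} → {q0, q1, q2, q3, q5}.
That set has 5 states.

5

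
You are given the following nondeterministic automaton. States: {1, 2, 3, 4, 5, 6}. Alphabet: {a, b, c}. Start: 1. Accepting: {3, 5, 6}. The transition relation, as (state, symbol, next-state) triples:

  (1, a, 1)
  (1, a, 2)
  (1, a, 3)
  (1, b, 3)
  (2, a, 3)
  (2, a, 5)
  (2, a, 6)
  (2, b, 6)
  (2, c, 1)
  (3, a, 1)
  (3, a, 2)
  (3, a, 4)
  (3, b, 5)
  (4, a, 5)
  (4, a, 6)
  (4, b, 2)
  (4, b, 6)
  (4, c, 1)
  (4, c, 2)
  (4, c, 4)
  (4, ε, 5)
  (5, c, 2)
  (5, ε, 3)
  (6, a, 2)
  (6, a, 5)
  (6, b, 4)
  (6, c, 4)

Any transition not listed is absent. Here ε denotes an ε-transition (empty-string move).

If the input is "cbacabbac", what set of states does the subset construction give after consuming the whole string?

Start in {1}.
Read 'c': {1} → ∅.
The set is empty and remains empty for the remaining 8 symbols.

∅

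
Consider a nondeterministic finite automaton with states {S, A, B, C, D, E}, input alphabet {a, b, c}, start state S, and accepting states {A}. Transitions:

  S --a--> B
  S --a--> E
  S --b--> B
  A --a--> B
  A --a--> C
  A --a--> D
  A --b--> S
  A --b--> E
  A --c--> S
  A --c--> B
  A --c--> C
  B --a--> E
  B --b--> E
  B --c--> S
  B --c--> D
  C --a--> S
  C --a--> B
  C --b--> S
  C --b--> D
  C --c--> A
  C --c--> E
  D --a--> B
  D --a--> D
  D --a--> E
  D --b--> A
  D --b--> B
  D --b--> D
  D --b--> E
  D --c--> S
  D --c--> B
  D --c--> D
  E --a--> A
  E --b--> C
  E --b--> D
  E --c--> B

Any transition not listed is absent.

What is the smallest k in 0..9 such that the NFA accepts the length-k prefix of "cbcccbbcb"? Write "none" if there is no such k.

Start in {S}.
Read 'c': {S} → ∅.
The set is empty and remains empty for the remaining 8 symbols.
No reachable set along the way intersects F.

none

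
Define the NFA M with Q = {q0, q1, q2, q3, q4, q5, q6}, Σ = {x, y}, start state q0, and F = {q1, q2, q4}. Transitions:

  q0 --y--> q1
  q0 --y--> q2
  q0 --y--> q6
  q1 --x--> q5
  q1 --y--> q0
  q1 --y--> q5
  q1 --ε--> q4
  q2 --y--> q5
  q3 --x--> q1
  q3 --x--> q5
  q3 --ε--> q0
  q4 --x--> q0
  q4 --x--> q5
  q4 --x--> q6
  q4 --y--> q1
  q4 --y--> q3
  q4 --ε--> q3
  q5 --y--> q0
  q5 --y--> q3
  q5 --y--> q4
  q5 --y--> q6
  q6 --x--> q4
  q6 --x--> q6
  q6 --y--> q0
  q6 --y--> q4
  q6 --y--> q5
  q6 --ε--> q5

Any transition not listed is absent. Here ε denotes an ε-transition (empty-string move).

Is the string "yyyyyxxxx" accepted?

Yes

Start in {q0}.
Read 'y': {q0} → {q0, q1, q2, q3, q4, q5, q6}.
Read 'y': {q0, q1, q2, q3, q4, q5, q6} → {q0, q1, q2, q3, q4, q5, q6}.
Read 'y': {q0, q1, q2, q3, q4, q5, q6} → {q0, q1, q2, q3, q4, q5, q6}.
Read 'y': {q0, q1, q2, q3, q4, q5, q6} → {q0, q1, q2, q3, q4, q5, q6}.
Read 'y': {q0, q1, q2, q3, q4, q5, q6} → {q0, q1, q2, q3, q4, q5, q6}.
Read 'x': {q0, q1, q2, q3, q4, q5, q6} → {q0, q1, q3, q4, q5, q6}.
Read 'x': {q0, q1, q3, q4, q5, q6} → {q0, q1, q3, q4, q5, q6}.
Read 'x': {q0, q1, q3, q4, q5, q6} → {q0, q1, q3, q4, q5, q6}.
Read 'x': {q0, q1, q3, q4, q5, q6} → {q0, q1, q3, q4, q5, q6}.
The final set {q0, q1, q3, q4, q5, q6} contains the accepting states q1, q4.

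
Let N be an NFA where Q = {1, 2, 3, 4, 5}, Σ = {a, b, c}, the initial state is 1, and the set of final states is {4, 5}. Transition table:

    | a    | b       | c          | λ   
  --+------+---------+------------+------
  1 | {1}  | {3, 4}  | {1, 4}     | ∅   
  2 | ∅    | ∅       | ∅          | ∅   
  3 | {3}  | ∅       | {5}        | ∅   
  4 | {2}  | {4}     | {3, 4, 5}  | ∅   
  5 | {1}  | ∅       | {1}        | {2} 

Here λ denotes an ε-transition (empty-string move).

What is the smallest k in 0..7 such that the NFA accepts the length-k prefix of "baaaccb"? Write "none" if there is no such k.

1

Start in {1}.
Read 'b': 1→{3, 4}; now {3, 4}.
None of the earlier sets intersect F, but {3, 4} does.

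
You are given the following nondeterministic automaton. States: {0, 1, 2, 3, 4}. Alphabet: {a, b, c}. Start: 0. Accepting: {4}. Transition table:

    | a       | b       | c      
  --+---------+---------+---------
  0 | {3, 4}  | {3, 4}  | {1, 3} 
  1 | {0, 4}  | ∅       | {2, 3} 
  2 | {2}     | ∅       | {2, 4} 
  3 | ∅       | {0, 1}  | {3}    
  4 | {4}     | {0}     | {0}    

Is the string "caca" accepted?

Start in {0}.
Read 'c': 0→{1, 3}; now {1, 3}.
Read 'a': 1→{0, 4}, 3→∅; now {0, 4}.
Read 'c': 0→{1, 3}, 4→{0}; now {0, 1, 3}.
Read 'a': 0→{3, 4}, 1→{0, 4}, 3→∅; now {0, 3, 4}.
The final set {0, 3, 4} contains the accepting state 4.

Yes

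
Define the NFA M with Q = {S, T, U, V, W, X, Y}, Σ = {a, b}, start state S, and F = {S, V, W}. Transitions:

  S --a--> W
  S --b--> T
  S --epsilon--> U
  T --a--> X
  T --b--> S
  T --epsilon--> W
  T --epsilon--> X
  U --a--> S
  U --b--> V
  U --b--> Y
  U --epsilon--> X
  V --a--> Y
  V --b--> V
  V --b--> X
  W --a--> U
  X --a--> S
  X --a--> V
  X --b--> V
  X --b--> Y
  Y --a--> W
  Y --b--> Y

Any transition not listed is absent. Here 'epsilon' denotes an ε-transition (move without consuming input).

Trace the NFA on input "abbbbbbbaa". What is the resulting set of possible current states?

{S, U, V, W, X, Y}

Start: ε-closure({S}) = {S, U, X}.
Read 'a': S→{W}, U→{S}, X→{S, V}; union {S, V, W}; ε-closure = {S, U, V, W, X}.
Read 'b': S→{T}, U→{V, Y}, V→{V, X}, W→∅, X→{V, Y}; union {T, V, X, Y}; ε-closure = {T, V, W, X, Y}.
Read 'b': T→{S}, V→{V, X}, W→∅, X→{V, Y}, Y→{Y}; union {S, V, X, Y}; ε-closure = {S, U, V, X, Y}.
Read 'b': S→{T}, U→{V, Y}, V→{V, X}, X→{V, Y}, Y→{Y}; union {T, V, X, Y}; ε-closure = {T, V, W, X, Y}.
Read 'b': T→{S}, V→{V, X}, W→∅, X→{V, Y}, Y→{Y}; union {S, V, X, Y}; ε-closure = {S, U, V, X, Y}.
Read 'b': S→{T}, U→{V, Y}, V→{V, X}, X→{V, Y}, Y→{Y}; union {T, V, X, Y}; ε-closure = {T, V, W, X, Y}.
Read 'b': T→{S}, V→{V, X}, W→∅, X→{V, Y}, Y→{Y}; union {S, V, X, Y}; ε-closure = {S, U, V, X, Y}.
Read 'b': S→{T}, U→{V, Y}, V→{V, X}, X→{V, Y}, Y→{Y}; union {T, V, X, Y}; ε-closure = {T, V, W, X, Y}.
Read 'a': T→{X}, V→{Y}, W→{U}, X→{S, V}, Y→{W}; now {S, U, V, W, X, Y}.
Read 'a': S→{W}, U→{S}, V→{Y}, W→{U}, X→{S, V}, Y→{W}; union {S, U, V, W, Y}; ε-closure = {S, U, V, W, X, Y}.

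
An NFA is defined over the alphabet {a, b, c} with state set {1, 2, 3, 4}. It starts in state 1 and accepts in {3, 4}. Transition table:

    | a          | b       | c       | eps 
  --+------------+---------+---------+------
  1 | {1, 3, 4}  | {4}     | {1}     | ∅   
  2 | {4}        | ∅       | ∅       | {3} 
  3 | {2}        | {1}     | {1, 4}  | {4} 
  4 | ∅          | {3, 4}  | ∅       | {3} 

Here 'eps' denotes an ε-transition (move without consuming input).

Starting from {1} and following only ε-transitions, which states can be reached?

Begin with {1}.
No ε-moves leave this set, so the closure equals the set itself.

{1}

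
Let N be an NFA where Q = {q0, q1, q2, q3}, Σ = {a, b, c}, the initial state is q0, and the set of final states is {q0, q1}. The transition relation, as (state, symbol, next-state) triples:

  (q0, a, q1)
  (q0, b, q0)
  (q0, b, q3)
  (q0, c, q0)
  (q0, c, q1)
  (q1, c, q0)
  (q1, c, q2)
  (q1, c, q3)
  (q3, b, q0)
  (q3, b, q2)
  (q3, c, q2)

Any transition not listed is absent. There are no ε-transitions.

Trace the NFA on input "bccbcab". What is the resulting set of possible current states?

Start in {q0}.
Read 'b': {q0} → {q0, q3}.
Read 'c': {q0, q3} → {q0, q1, q2}.
Read 'c': {q0, q1, q2} → {q0, q1, q2, q3}.
Read 'b': {q0, q1, q2, q3} → {q0, q2, q3}.
Read 'c': {q0, q2, q3} → {q0, q1, q2}.
Read 'a': {q0, q1, q2} → {q1}.
Read 'b': {q1} → ∅.

∅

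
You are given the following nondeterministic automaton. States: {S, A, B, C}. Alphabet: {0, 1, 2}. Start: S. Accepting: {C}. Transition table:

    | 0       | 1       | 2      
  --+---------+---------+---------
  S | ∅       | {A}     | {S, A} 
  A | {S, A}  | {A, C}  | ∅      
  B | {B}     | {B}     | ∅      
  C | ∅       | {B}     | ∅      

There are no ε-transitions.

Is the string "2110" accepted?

No

Start in {S}.
Read '2': {S} → {S, A}.
Read '1': {S, A} → {A, C}.
Read '1': {A, C} → {A, B, C}.
Read '0': {A, B, C} → {S, A, B}.
The final set {S, A, B} contains no accepting state.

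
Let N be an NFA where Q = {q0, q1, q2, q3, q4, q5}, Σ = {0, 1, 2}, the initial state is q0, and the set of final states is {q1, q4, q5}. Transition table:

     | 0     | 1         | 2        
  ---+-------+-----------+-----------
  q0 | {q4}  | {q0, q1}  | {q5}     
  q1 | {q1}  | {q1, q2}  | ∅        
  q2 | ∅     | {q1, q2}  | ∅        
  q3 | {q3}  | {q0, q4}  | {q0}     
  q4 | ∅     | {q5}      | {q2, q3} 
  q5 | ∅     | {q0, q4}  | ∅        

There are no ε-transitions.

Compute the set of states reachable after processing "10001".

{q1, q2}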